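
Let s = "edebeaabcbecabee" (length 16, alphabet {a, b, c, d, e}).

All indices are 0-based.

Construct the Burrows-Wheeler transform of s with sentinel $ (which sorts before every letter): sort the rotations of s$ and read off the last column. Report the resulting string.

eeacaecaebeebdb$b

rank  rotation           last
    0  $edebeaabcbecabee  e
    1  aabcbecabee$edebe  e
    2  abcbecabee$edebea  a
    3  abee$edebeaabcbec  c
    4  bcbecabee$edebeaa  a
    5  beaabcbecabee$ede  e
    6  becabee$edebeaabc  c
    7  bee$edebeaabcbeca  a
    8  cabee$edebeaabcbe  e
    9  cbecabee$edebeaab  b
   10  debeaabcbecabee$e  e
   11  e$edebeaabcbecabe  e
   12  eaabcbecabee$edeb  b
   13  ebeaabcbecabee$ed  d
   14  ecabee$edebeaabcb  b
   15  edebeaabcbecabee$  $
   16  ee$edebeaabcbecab  b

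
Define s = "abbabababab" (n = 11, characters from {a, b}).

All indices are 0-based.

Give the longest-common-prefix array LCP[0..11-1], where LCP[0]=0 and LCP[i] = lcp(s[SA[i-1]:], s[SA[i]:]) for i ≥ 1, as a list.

[0, 2, 4, 6, 2, 0, 1, 3, 5, 7, 1]

rank→(start, suffix):
  0 → (9, 'ab')
  1 → (7, 'abab')
  2 → (5, 'ababab')
  3 → (3, 'abababab')
  4 → (0, 'abbabababab')
  5 → (10, 'b')
  6 → (8, 'bab')
  7 → (6, 'babab')
  8 → (4, 'bababab')
  9 → (2, 'babababab')
  10 → (1, 'bbabababab')

SA = [9, 7, 5, 3, 0, 10, 8, 6, 4, 2, 1]
rank  pair      lcp
   1  s[9:],s[7:]  2  'ab'
   2  s[7:],s[5:]  4  'abab'
   3  s[5:],s[3:]  6  'ababab'
   4  s[3:],s[0:]  2  'ab'
   5  s[0:],s[10:]  0  ''
   6  s[10:],s[8:]  1  'b'
   7  s[8:],s[6:]  3  'bab'
   8  s[6:],s[4:]  5  'babab'
   9  s[4:],s[2:]  7  'bababab'
  10  s[2:],s[1:]  1  'b'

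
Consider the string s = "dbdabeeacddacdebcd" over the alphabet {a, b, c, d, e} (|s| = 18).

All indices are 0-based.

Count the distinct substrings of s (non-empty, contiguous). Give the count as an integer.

rank | idx | suffix
   0 |   3 | abeeacddacdebcd
   1 |   7 | acddacdebcd
   2 |  11 | acdebcd
   3 |  15 | bcd
   4 |   1 | bdabeeacddacdebcd
   5 |   4 | beeacddacdebcd
   6 |  16 | cd
   7 |   8 | cddacdebcd
   8 |  12 | cdebcd
   9 |  17 | d
  10 |   2 | dabeeacddacdebcd
  11 |  10 | dacdebcd
  12 |   0 | dbdabeeacddacdebcd
  13 |   9 | ddacdebcd
  14 |  13 | debcd
  15 |   6 | eacddacdebcd
  16 |  14 | ebcd
  17 |   5 | eeacddacdebcd

SA = [3, 7, 11, 15, 1, 4, 16, 8, 12, 17, 2, 10, 0, 9, 13, 6, 14, 5]
[i] adj suffixes → lcp
  [1] 3/7 → 1 ('a')
  [2] 7/11 → 3 ('acd')
  [3] 11/15 → 0 ('')
  [4] 15/1 → 1 ('b')
  [5] 1/4 → 1 ('b')
  [6] 4/16 → 0 ('')
  [7] 16/8 → 2 ('cd')
  [8] 8/12 → 2 ('cd')
  [9] 12/17 → 0 ('')
  [10] 17/2 → 1 ('d')
  [11] 2/10 → 2 ('da')
  [12] 10/0 → 1 ('d')
  [13] 0/9 → 1 ('d')
  [14] 9/13 → 1 ('d')
  [15] 13/6 → 0 ('')
  [16] 6/14 → 1 ('e')
  [17] 14/5 → 1 ('e')

n(n+1)/2 = 18·19/2 = 171
Σ LCP = 0 + 1 + 3 + 0 + 1 + 1 + 0 + 2 + 2 + 0 + 1 + 2 + 1 + 1 + 1 + 0 + 1 + 1 = 18
distinct = 171 − 18 = 153

153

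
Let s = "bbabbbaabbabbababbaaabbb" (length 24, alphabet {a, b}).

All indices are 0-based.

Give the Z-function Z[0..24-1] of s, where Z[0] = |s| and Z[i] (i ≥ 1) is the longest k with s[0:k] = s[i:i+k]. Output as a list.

Z[0]=24
i=1: outside box; Z[1]=1 scan→box=[1,2)
i=2: outside box; Z[2]=0
i=3: outside box; Z[3]=2 scan→box=[3,5)
i=4: min(r-i=1, Z[1]=1)=1; Z[4]=3 scan→box=[4,7)
i=5: min(r-i=2, Z[1]=1)=1; Z[5]=1
i=6: min(r-i=1, Z[2]=0)=0; Z[6]=0
i=7: outside box; Z[7]=0
i=8: outside box; Z[8]=5 scan→box=[8,13)
i=9: min(r-i=4, Z[1]=1)=1; Z[9]=1
i=10: min(r-i=3, Z[2]=0)=0; Z[10]=0
i=11: min(r-i=2, Z[3]=2)=2; Z[11]=4 scan→box=[11,15)
i=12: min(r-i=3, Z[1]=1)=1; Z[12]=1
i=13: min(r-i=2, Z[2]=0)=0; Z[13]=0
i=14: min(r-i=1, Z[3]=2)=1; Z[14]=1
i=15: outside box; Z[15]=0
i=16: outside box; Z[16]=3 scan→box=[16,19)
i=17: min(r-i=2, Z[1]=1)=1; Z[17]=1
i=18: min(r-i=1, Z[2]=0)=0; Z[18]=0
i=19: outside box; Z[19]=0
i=20: outside box; Z[20]=0
i=21: outside box; Z[21]=2 scan→box=[21,23)
i=22: min(r-i=1, Z[1]=1)=1; Z[22]=2 scan→box=[22,24)
i=23: min(r-i=1, Z[1]=1)=1; Z[23]=1

[24, 1, 0, 2, 3, 1, 0, 0, 5, 1, 0, 4, 1, 0, 1, 0, 3, 1, 0, 0, 0, 2, 2, 1]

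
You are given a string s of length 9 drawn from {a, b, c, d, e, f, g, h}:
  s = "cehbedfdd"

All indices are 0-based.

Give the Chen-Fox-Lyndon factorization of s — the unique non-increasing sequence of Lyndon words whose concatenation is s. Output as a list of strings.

emit factor 1: 'ceh' (i=0, period=3)
emit factor 2: 'bedfdd' (i=3, period=6)

["ceh", "bedfdd"]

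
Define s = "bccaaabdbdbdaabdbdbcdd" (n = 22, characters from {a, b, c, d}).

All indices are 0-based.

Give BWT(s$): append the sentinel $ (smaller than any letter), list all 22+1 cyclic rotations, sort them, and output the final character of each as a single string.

rank  rotation                 last
    0  $bccaaabdbdbdaabdbdbcdd  d
    1  aaabdbdbdaabdbdbcdd$bcc  c
    2  aabdbdbcdd$bccaaabdbdbd  d
    3  aabdbdbdaabdbdbcdd$bcca  a
    4  abdbdbcdd$bccaaabdbdbda  a
    5  abdbdbdaabdbdbcdd$bccaa  a
    6  bccaaabdbdbdaabdbdbcdd$  $
    7  bcdd$bccaaabdbdbdaabdbd  d
    8  bdaabdbdbcdd$bccaaabdbd  d
    9  bdbcdd$bccaaabdbdbdaabd  d
   10  bdbdaabdbdbcdd$bccaaabd  d
   11  bdbdbcdd$bccaaabdbdbdaa  a
   12  bdbdbdaabdbdbcdd$bccaaa  a
   13  caaabdbdbdaabdbdbcdd$bc  c
   14  ccaaabdbdbdaabdbdbcdd$b  b
   15  cdd$bccaaabdbdbdaabdbdb  b
   16  d$bccaaabdbdbdaabdbdbcd  d
   17  daabdbdbcdd$bccaaabdbdb  b
   18  dbcdd$bccaaabdbdbdaabdb  b
   19  dbdaabdbdbcdd$bccaaabdb  b
   20  dbdbcdd$bccaaabdbdbdaab  b
   21  dbdbdaabdbdbcdd$bccaaab  b
   22  dd$bccaaabdbdbdaabdbdbc  c

dcdaaa$ddddaacbbdbbbbbc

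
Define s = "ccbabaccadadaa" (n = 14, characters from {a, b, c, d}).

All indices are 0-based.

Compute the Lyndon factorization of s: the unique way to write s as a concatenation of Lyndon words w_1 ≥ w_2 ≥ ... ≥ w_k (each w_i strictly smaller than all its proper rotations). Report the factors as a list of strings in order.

["c", "c", "b", "abaccadad", "a", "a"]

emit factor 1: 'c' (i=0, period=1)
emit factor 2: 'c' (i=1, period=1)
emit factor 3: 'b' (i=2, period=1)
emit factor 4: 'abaccadad' (i=3, period=9)
emit factor 5: 'a' (i=12, period=1)
emit factor 6: 'a' (i=13, period=1)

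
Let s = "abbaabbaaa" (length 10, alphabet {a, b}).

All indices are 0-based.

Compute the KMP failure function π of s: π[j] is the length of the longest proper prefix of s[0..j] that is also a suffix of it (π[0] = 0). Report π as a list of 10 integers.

π[0] = 0
j=1 s[j]='b': π[1]=0 (border '')
j=2 s[j]='b': π[2]=0 (border '')
j=3 s[j]='a': π[3]=1 (border 'a')
j=4 s[j]='a': k: 1→0; π[4]=1 (border 'a')
j=5 s[j]='b': π[5]=2 (border 'ab')
j=6 s[j]='b': π[6]=3 (border 'abb')
j=7 s[j]='a': π[7]=4 (border 'abba')
j=8 s[j]='a': π[8]=5 (border 'abbaa')
j=9 s[j]='a': k: 5→1→0; π[9]=1 (border 'a')

[0, 0, 0, 1, 1, 2, 3, 4, 5, 1]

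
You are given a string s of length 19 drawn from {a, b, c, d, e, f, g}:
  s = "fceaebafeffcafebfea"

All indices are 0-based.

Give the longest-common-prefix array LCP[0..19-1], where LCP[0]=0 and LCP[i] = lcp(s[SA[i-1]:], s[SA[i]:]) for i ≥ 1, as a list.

rank→(start, suffix):
  0 → (18, 'a')
  1 → (3, 'aebafeffcafebfea')
  2 → (12, 'afebfea')
  3 → (6, 'afeffcafebfea')
  4 → (5, 'bafeffcafebfea')
  5 → (15, 'bfea')
  6 → (11, 'cafebfea')
  7 → (1, 'ceaebafeffcafebfea')
  8 → (17, 'ea')
  9 → (2, 'eaebafeffcafebfea')
  10 → (4, 'ebafeffcafebfea')
  11 → (14, 'ebfea')
  12 → (8, 'effcafebfea')
  13 → (10, 'fcafebfea')
  14 → (0, 'fceaebafeffcafebfea')
  15 → (16, 'fea')
  16 → (13, 'febfea')
  17 → (7, 'feffcafebfea')
  18 → (9, 'ffcafebfea')

SA = [18, 3, 12, 6, 5, 15, 11, 1, 17, 2, 4, 14, 8, 10, 0, 16, 13, 7, 9]
[i] adj suffixes → lcp
  [1] 18/3 → 1 ('a')
  [2] 3/12 → 1 ('a')
  [3] 12/6 → 3 ('afe')
  [4] 6/5 → 0 ('')
  [5] 5/15 → 1 ('b')
  [6] 15/11 → 0 ('')
  [7] 11/1 → 1 ('c')
  [8] 1/17 → 0 ('')
  [9] 17/2 → 2 ('ea')
  [10] 2/4 → 1 ('e')
  [11] 4/14 → 2 ('eb')
  [12] 14/8 → 1 ('e')
  [13] 8/10 → 0 ('')
  [14] 10/0 → 2 ('fc')
  [15] 0/16 → 1 ('f')
  [16] 16/13 → 2 ('fe')
  [17] 13/7 → 2 ('fe')
  [18] 7/9 → 1 ('f')

[0, 1, 1, 3, 0, 1, 0, 1, 0, 2, 1, 2, 1, 0, 2, 1, 2, 2, 1]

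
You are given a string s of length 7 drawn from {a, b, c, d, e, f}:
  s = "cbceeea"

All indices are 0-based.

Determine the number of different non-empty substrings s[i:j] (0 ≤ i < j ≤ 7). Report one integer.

rank→(start, suffix):
  0 → (6, 'a')
  1 → (1, 'bceeea')
  2 → (0, 'cbceeea')
  3 → (2, 'ceeea')
  4 → (5, 'ea')
  5 → (4, 'eea')
  6 → (3, 'eeea')

SA = [6, 1, 0, 2, 5, 4, 3]
i: (SA[i-1],SA[i]) lcp shared
  1: (6,1) 0 ''
  2: (1,0) 0 ''
  3: (0,2) 1 'c'
  4: (2,5) 0 ''
  5: (5,4) 1 'e'
  6: (4,3) 2 'ee'

n(n+1)/2 = 7·8/2 = 28
Σ LCP = 0 + 0 + 0 + 1 + 0 + 1 + 2 = 4
distinct = 28 − 4 = 24

24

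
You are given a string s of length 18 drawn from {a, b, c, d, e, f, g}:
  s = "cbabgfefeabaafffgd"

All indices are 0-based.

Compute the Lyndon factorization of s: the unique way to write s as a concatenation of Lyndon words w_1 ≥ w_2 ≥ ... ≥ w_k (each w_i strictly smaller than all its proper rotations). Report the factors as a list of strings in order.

emit factor 1: 'c' (i=0, period=1)
emit factor 2: 'b' (i=1, period=1)
emit factor 3: 'abgfefe' (i=2, period=7)
emit factor 4: 'ab' (i=9, period=2)
emit factor 5: 'aafffgd' (i=11, period=7)

["c", "b", "abgfefe", "ab", "aafffgd"]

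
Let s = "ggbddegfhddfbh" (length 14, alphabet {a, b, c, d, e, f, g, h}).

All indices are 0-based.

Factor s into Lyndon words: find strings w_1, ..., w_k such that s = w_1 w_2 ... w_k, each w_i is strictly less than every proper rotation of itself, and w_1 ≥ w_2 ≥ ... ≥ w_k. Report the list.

emit factor 1: 'g' (i=0, period=1)
emit factor 2: 'g' (i=1, period=1)
emit factor 3: 'bddegfhddfbh' (i=2, period=12)

["g", "g", "bddegfhddfbh"]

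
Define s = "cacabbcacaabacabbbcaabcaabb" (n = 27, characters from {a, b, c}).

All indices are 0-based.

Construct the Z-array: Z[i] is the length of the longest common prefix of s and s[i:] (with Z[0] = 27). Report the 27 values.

[27, 0, 2, 0, 0, 0, 4, 0, 2, 0, 0, 0, 0, 2, 0, 0, 0, 0, 2, 0, 0, 0, 2, 0, 0, 0, 0]

Z[0]=27
i=1: i≥r, start 0; Z[1]=0
i=2: i≥r, start 0; Z[2]=2 scan→box=[2,4)
i=3: min(r-i=1, Z[1]=0)=0; Z[3]=0
i=4: i≥r, start 0; Z[4]=0
i=5: i≥r, start 0; Z[5]=0
i=6: i≥r, start 0; Z[6]=4 scan→box=[6,10)
i=7: min(r-i=3, Z[1]=0)=0; Z[7]=0
i=8: min(r-i=2, Z[2]=2)=2; Z[8]=2
i=9: min(r-i=1, Z[3]=0)=0; Z[9]=0
i=10: i≥r, start 0; Z[10]=0
i=11: i≥r, start 0; Z[11]=0
i=12: i≥r, start 0; Z[12]=0
i=13: i≥r, start 0; Z[13]=2 scan→box=[13,15)
i=14: min(r-i=1, Z[1]=0)=0; Z[14]=0
i=15: i≥r, start 0; Z[15]=0
i=16: i≥r, start 0; Z[16]=0
i=17: i≥r, start 0; Z[17]=0
i=18: i≥r, start 0; Z[18]=2 scan→box=[18,20)
i=19: min(r-i=1, Z[1]=0)=0; Z[19]=0
i=20: i≥r, start 0; Z[20]=0
i=21: i≥r, start 0; Z[21]=0
i=22: i≥r, start 0; Z[22]=2 scan→box=[22,24)
i=23: min(r-i=1, Z[1]=0)=0; Z[23]=0
i=24: i≥r, start 0; Z[24]=0
i=25: i≥r, start 0; Z[25]=0
i=26: i≥r, start 0; Z[26]=0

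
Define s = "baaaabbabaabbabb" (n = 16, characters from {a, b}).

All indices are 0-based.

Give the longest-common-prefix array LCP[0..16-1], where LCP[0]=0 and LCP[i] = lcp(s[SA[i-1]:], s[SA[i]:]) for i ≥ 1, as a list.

rank | idx | suffix
   0 |   1 | aaaabbabaabbabb
   1 |   2 | aaabbabaabbabb
   2 |   3 | aabbabaabbabb
   3 |   9 | aabbabb
   4 |   7 | abaabbabb
   5 |  13 | abb
   6 |   4 | abbabaabbabb
   7 |  10 | abbabb
   8 |  15 | b
   9 |   0 | baaaabbabaabbabb
  10 |   8 | baabbabb
  11 |   6 | babaabbabb
  12 |  12 | babb
  13 |  14 | bb
  14 |   5 | bbabaabbabb
  15 |  11 | bbabb

SA = [1, 2, 3, 9, 7, 13, 4, 10, 15, 0, 8, 6, 12, 14, 5, 11]
rank  pair      lcp
   1  s[1:],s[2:]  3  'aaa'
   2  s[2:],s[3:]  2  'aa'
   3  s[3:],s[9:]  6  'aabbab'
   4  s[9:],s[7:]  1  'a'
   5  s[7:],s[13:]  2  'ab'
   6  s[13:],s[4:]  3  'abb'
   7  s[4:],s[10:]  5  'abbab'
   8  s[10:],s[15:]  0  ''
   9  s[15:],s[0:]  1  'b'
  10  s[0:],s[8:]  3  'baa'
  11  s[8:],s[6:]  2  'ba'
  12  s[6:],s[12:]  3  'bab'
  13  s[12:],s[14:]  1  'b'
  14  s[14:],s[5:]  2  'bb'
  15  s[5:],s[11:]  4  'bbab'

[0, 3, 2, 6, 1, 2, 3, 5, 0, 1, 3, 2, 3, 1, 2, 4]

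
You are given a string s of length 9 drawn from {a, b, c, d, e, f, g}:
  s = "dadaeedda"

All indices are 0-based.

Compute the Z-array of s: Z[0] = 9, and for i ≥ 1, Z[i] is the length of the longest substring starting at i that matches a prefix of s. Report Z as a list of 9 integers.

Z[0]=9
i=1: outside box; Z[1]=0
i=2: outside box; Z[2]=2 scan→box=[2,4)
i=3: min(r-i=1, Z[1]=0)=0; Z[3]=0
i=4: outside box; Z[4]=0
i=5: outside box; Z[5]=0
i=6: outside box; Z[6]=1 scan→box=[6,7)
i=7: outside box; Z[7]=2 scan→box=[7,9)
i=8: min(r-i=1, Z[1]=0)=0; Z[8]=0

[9, 0, 2, 0, 0, 0, 1, 2, 0]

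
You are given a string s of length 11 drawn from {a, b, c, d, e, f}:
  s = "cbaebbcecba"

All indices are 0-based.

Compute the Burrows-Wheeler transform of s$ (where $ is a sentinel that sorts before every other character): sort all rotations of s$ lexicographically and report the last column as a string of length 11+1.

abbccebe$bac

rank  rotation      last
    0  $cbaebbcecba  a
    1  a$cbaebbcecb  b
    2  aebbcecba$cb  b
    3  ba$cbaebbcec  c
    4  baebbcecba$c  c
    5  bbcecba$cbae  e
    6  bcecba$cbaeb  b
    7  cba$cbaebbce  e
    8  cbaebbcecba$  $
    9  cecba$cbaebb  b
   10  ebbcecba$cba  a
   11  ecba$cbaebbc  c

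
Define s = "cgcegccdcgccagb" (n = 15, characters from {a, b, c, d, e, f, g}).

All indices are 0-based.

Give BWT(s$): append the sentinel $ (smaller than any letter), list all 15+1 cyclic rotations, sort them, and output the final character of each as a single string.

bcgcggcgd$ccacec

rank  rotation          last
    0  $cgcegccdcgccagb  b
    1  agb$cgcegccdcgcc  c
    2  b$cgcegccdcgccag  g
    3  cagb$cgcegccdcgc  c
    4  ccagb$cgcegccdcg  g
    5  ccdcgccagb$cgceg  g
    6  cdcgccagb$cgcegc  c
    7  cegccdcgccagb$cg  g
    8  cgccagb$cgcegccd  d
    9  cgcegccdcgccagb$  $
   10  dcgccagb$cgcegcc  c
   11  egccdcgccagb$cgc  c
   12  gb$cgcegccdcgcca  a
   13  gccagb$cgcegccdc  c
   14  gccdcgccagb$cgce  e
   15  gcegccdcgccagb$c  c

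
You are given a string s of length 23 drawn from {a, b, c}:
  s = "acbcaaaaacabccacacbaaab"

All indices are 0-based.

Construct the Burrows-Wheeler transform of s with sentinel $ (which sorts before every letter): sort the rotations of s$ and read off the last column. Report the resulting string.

rank  rotation                  last
    0  $acbcaaaaacabccacacbaaab  b
    1  aaaaacabccacacbaaab$acbc  c
    2  aaaacabccacacbaaab$acbca  a
    3  aaab$acbcaaaaacabccacacb  b
    4  aaacabccacacbaaab$acbcaa  a
    5  aab$acbcaaaaacabccacacba  a
    6  aacabccacacbaaab$acbcaaa  a
    7  ab$acbcaaaaacabccacacbaa  a
    8  abccacacbaaab$acbcaaaaac  c
    9  acabccacacbaaab$acbcaaaa  a
   10  acacbaaab$acbcaaaaacabcc  c
   11  acbaaab$acbcaaaaacabccac  c
   12  acbcaaaaacabccacacbaaab$  $
   13  b$acbcaaaaacabccacacbaaa  a
   14  baaab$acbcaaaaacabccacac  c
   15  bcaaaaacabccacacbaaab$ac  c
   16  bccacacbaaab$acbcaaaaaca  a
   17  caaaaacabccacacbaaab$acb  b
   18  cabccacacbaaab$acbcaaaaa  a
   19  cacacbaaab$acbcaaaaacabc  c
   20  cacbaaab$acbcaaaaacabcca  a
   21  cbaaab$acbcaaaaacabccaca  a
   22  cbcaaaaacabccacacbaaab$a  a
   23  ccacacbaaab$acbcaaaaacab  b

bcabaaaacacc$accabacaaab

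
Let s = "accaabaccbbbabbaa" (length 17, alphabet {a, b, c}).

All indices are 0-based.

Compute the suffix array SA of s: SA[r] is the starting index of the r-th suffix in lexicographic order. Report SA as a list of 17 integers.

rank | idx | suffix
   0 |  16 | a
   1 |  15 | aa
   2 |   3 | aabaccbbbabbaa
   3 |   4 | abaccbbbabbaa
   4 |  12 | abbaa
   5 |   0 | accaabaccbbbabbaa
   6 |   6 | accbbbabbaa
   7 |  14 | baa
   8 |  11 | babbaa
   9 |   5 | baccbbbabbaa
  10 |  13 | bbaa
  11 |  10 | bbabbaa
  12 |   9 | bbbabbaa
  13 |   2 | caabaccbbbabbaa
  14 |   8 | cbbbabbaa
  15 |   1 | ccaabaccbbbabbaa
  16 |   7 | ccbbbabbaa

[16, 15, 3, 4, 12, 0, 6, 14, 11, 5, 13, 10, 9, 2, 8, 1, 7]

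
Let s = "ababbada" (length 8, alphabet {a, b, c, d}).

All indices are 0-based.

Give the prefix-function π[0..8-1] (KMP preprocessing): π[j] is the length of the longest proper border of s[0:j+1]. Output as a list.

π[0] = 0
j=1 s[j]='b': π[1]=0 (border '')
j=2 s[j]='a': π[2]=1 (border 'a')
j=3 s[j]='b': π[3]=2 (border 'ab')
j=4 s[j]='b': k: 2→0; π[4]=0 (border '')
j=5 s[j]='a': π[5]=1 (border 'a')
j=6 s[j]='d': k: 1→0; π[6]=0 (border '')
j=7 s[j]='a': π[7]=1 (border 'a')

[0, 0, 1, 2, 0, 1, 0, 1]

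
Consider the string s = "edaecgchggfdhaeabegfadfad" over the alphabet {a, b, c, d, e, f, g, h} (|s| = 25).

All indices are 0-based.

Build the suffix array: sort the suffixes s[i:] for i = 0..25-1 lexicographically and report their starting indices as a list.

[15, 23, 20, 13, 2, 16, 4, 6, 24, 1, 21, 11, 14, 3, 0, 17, 22, 19, 10, 5, 18, 9, 8, 12, 7]

rank→(start, suffix):
  0 → (15, 'abegfadfad')
  1 → (23, 'ad')
  2 → (20, 'adfad')
  3 → (13, 'aeabegfadfad')
  4 → (2, 'aecgchggfdhaeabegfadfad')
  5 → (16, 'begfadfad')
  6 → (4, 'cgchggfdhaeabegfadfad')
  7 → (6, 'chggfdhaeabegfadfad')
  8 → (24, 'd')
  9 → (1, 'daecgchggfdhaeabegfadfad')
  10 → (21, 'dfad')
  11 → (11, 'dhaeabegfadfad')
  12 → (14, 'eabegfadfad')
  13 → (3, 'ecgchggfdhaeabegfadfad')
  14 → (0, 'edaecgchggfdhaeabegfadfad')
  15 → (17, 'egfadfad')
  16 → (22, 'fad')
  17 → (19, 'fadfad')
  18 → (10, 'fdhaeabegfadfad')
  19 → (5, 'gchggfdhaeabegfadfad')
  20 → (18, 'gfadfad')
  21 → (9, 'gfdhaeabegfadfad')
  22 → (8, 'ggfdhaeabegfadfad')
  23 → (12, 'haeabegfadfad')
  24 → (7, 'hggfdhaeabegfadfad')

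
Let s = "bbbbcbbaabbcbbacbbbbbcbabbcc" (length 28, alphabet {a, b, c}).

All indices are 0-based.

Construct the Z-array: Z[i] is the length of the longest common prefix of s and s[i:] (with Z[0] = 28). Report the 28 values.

Z[0]=28
i=1: i≥r, start 0; Z[1]=3 extend→box=[1,4)
i=2: min(r-i=2, Z[1]=3)=2; Z[2]=2
i=3: min(r-i=1, Z[2]=2)=1; Z[3]=1
i=4: i≥r, start 0; Z[4]=0
i=5: i≥r, start 0; Z[5]=2 extend→box=[5,7)
i=6: min(r-i=1, Z[1]=3)=1; Z[6]=1
i=7: i≥r, start 0; Z[7]=0
i=8: i≥r, start 0; Z[8]=0
i=9: i≥r, start 0; Z[9]=2 extend→box=[9,11)
i=10: min(r-i=1, Z[1]=3)=1; Z[10]=1
i=11: i≥r, start 0; Z[11]=0
i=12: i≥r, start 0; Z[12]=2 extend→box=[12,14)
i=13: min(r-i=1, Z[1]=3)=1; Z[13]=1
i=14: i≥r, start 0; Z[14]=0
i=15: i≥r, start 0; Z[15]=0
i=16: i≥r, start 0; Z[16]=4 extend→box=[16,20)
i=17: min(r-i=3, Z[1]=3)=3; Z[17]=6 extend→box=[17,23)
i=18: min(r-i=5, Z[1]=3)=3; Z[18]=3
i=19: min(r-i=4, Z[2]=2)=2; Z[19]=2
i=20: min(r-i=3, Z[3]=1)=1; Z[20]=1
i=21: min(r-i=2, Z[4]=0)=0; Z[21]=0
i=22: min(r-i=1, Z[5]=2)=1; Z[22]=1
i=23: i≥r, start 0; Z[23]=0
i=24: i≥r, start 0; Z[24]=2 extend→box=[24,26)
i=25: min(r-i=1, Z[1]=3)=1; Z[25]=1
i=26: i≥r, start 0; Z[26]=0
i=27: i≥r, start 0; Z[27]=0

[28, 3, 2, 1, 0, 2, 1, 0, 0, 2, 1, 0, 2, 1, 0, 0, 4, 6, 3, 2, 1, 0, 1, 0, 2, 1, 0, 0]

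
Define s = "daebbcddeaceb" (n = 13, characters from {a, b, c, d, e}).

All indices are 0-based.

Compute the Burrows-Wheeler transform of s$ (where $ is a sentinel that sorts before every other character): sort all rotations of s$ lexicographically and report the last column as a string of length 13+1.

bedeebba$cddca

rank  rotation        last
    0  $daebbcddeaceb  b
    1  aceb$daebbcdde  e
    2  aebbcddeaceb$d  d
    3  b$daebbcddeace  e
    4  bbcddeaceb$dae  e
    5  bcddeaceb$daeb  b
    6  cddeaceb$daebb  b
    7  ceb$daebbcddea  a
    8  daebbcddeaceb$  $
    9  ddeaceb$daebbc  c
   10  deaceb$daebbcd  d
   11  eaceb$daebbcdd  d
   12  eb$daebbcddeac  c
   13  ebbcddeaceb$da  a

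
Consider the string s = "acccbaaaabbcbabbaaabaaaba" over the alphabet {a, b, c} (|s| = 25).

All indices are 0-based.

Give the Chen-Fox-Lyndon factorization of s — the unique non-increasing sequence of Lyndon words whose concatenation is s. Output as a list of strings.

["acccb", "aaaabbcbabbaaabaaab", "a"]

emit factor 1: 'acccb' (i=0, period=5)
emit factor 2: 'aaaabbcbabbaaabaaab' (i=5, period=19)
emit factor 3: 'a' (i=24, period=1)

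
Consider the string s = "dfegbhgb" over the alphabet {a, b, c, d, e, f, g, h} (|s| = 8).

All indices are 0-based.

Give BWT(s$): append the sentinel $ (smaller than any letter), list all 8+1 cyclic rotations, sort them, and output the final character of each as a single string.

bgg$fdheb

rank  rotation   last
    0  $dfegbhgb  b
    1  b$dfegbhg  g
    2  bhgb$dfeg  g
    3  dfegbhgb$  $
    4  egbhgb$df  f
    5  fegbhgb$d  d
    6  gb$dfegbh  h
    7  gbhgb$dfe  e
    8  hgb$dfegb  b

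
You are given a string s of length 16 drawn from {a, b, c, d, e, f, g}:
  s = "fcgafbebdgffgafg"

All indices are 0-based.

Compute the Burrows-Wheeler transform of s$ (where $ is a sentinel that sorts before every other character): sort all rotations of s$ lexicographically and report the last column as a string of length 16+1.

gggeffbba$gaffcfd

rank  rotation           last
    0  $fcgafbebdgffgafg  g
    1  afbebdgffgafg$fcg  g
    2  afg$fcgafbebdgffg  g
    3  bdgffgafg$fcgafbe  e
    4  bebdgffgafg$fcgaf  f
    5  cgafbebdgffgafg$f  f
    6  dgffgafg$fcgafbeb  b
    7  ebdgffgafg$fcgafb  b
    8  fbebdgffgafg$fcga  a
    9  fcgafbebdgffgafg$  $
   10  ffgafg$fcgafbebdg  g
   11  fg$fcgafbebdgffga  a
   12  fgafg$fcgafbebdgf  f
   13  g$fcgafbebdgffgaf  f
   14  gafbebdgffgafg$fc  c
   15  gafg$fcgafbebdgff  f
   16  gffgafg$fcgafbebd  d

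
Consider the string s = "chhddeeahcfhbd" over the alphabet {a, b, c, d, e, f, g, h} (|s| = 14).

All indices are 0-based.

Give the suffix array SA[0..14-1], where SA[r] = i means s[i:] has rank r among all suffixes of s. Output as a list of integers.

[7, 12, 9, 0, 13, 3, 4, 6, 5, 10, 11, 8, 2, 1]

sorted suffixes:
  #0 SA[0]=7  'ahcfhbd'
  #1 SA[1]=12  'bd'
  #2 SA[2]=9  'cfhbd'
  #3 SA[3]=0  'chhddeeahcfhbd'
  #4 SA[4]=13  'd'
  #5 SA[5]=3  'ddeeahcfhbd'
  #6 SA[6]=4  'deeahcfhbd'
  #7 SA[7]=6  'eahcfhbd'
  #8 SA[8]=5  'eeahcfhbd'
  #9 SA[9]=10  'fhbd'
  #10 SA[10]=11  'hbd'
  #11 SA[11]=8  'hcfhbd'
  #12 SA[12]=2  'hddeeahcfhbd'
  #13 SA[13]=1  'hhddeeahcfhbd'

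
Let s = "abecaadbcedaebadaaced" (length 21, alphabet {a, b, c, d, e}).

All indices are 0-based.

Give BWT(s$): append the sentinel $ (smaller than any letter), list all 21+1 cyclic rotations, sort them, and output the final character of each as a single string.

rank  rotation                last
    0  $abecaadbcedaebadaaced  d
    1  aaced$abecaadbcedaebad  d
    2  aadbcedaebadaaced$abec  c
    3  abecaadbcedaebadaaced$  $
    4  aced$abecaadbcedaebada  a
    5  adaaced$abecaadbcedaeb  b
    6  adbcedaebadaaced$abeca  a
    7  aebadaaced$abecaadbced  d
    8  badaaced$abecaadbcedae  e
    9  bcedaebadaaced$abecaad  d
   10  becaadbcedaebadaaced$a  a
   11  caadbcedaebadaaced$abe  e
   12  ced$abecaadbcedaebadaa  a
   13  cedaebadaaced$abecaadb  b
   14  d$abecaadbcedaebadaace  e
   15  daaced$abecaadbcedaeba  a
   16  daebadaaced$abecaadbce  e
   17  dbcedaebadaaced$abecaa  a
   18  ebadaaced$abecaadbceda  a
   19  ecaadbcedaebadaaced$ab  b
   20  ed$abecaadbcedaebadaac  c
   21  edaebadaaced$abecaadbc  c

ddc$abadedaeabeaeaabcc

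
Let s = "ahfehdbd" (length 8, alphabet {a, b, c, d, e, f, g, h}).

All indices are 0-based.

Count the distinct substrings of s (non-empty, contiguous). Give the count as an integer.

rank→(start, suffix):
  0 → (0, 'ahfehdbd')
  1 → (6, 'bd')
  2 → (7, 'd')
  3 → (5, 'dbd')
  4 → (3, 'ehdbd')
  5 → (2, 'fehdbd')
  6 → (4, 'hdbd')
  7 → (1, 'hfehdbd')

SA = [0, 6, 7, 5, 3, 2, 4, 1]
rank  pair      lcp
   1  s[0:],s[6:]  0  ''
   2  s[6:],s[7:]  0  ''
   3  s[7:],s[5:]  1  'd'
   4  s[5:],s[3:]  0  ''
   5  s[3:],s[2:]  0  ''
   6  s[2:],s[4:]  0  ''
   7  s[4:],s[1:]  1  'h'

n(n+1)/2 = 8·9/2 = 36
Σ LCP = 0 + 0 + 0 + 1 + 0 + 0 + 0 + 1 = 2
distinct = 36 − 2 = 34

34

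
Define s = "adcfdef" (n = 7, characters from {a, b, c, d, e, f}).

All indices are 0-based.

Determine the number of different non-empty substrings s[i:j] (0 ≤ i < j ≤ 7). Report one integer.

26

rank | idx | suffix
   0 |   0 | adcfdef
   1 |   2 | cfdef
   2 |   1 | dcfdef
   3 |   4 | def
   4 |   5 | ef
   5 |   6 | f
   6 |   3 | fdef

SA = [0, 2, 1, 4, 5, 6, 3]
[i] adj suffixes → lcp
  [1] 0/2 → 0 ('')
  [2] 2/1 → 0 ('')
  [3] 1/4 → 1 ('d')
  [4] 4/5 → 0 ('')
  [5] 5/6 → 0 ('')
  [6] 6/3 → 1 ('f')

n(n+1)/2 = 7·8/2 = 28
Σ LCP = 0 + 0 + 0 + 1 + 0 + 0 + 1 = 2
distinct = 28 − 2 = 26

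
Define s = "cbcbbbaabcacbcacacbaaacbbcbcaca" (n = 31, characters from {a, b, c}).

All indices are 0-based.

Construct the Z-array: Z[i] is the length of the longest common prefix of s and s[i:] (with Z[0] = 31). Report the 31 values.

Z[0]=31
i=1: fresh scan; Z[1]=0
i=2: fresh scan; Z[2]=2 scan→box=[2,4)
i=3: min(r-i=1, Z[1]=0)=0; Z[3]=0
i=4: fresh scan; Z[4]=0
i=5: fresh scan; Z[5]=0
i=6: fresh scan; Z[6]=0
i=7: fresh scan; Z[7]=0
i=8: fresh scan; Z[8]=0
i=9: fresh scan; Z[9]=1 scan→box=[9,10)
i=10: fresh scan; Z[10]=0
i=11: fresh scan; Z[11]=3 scan→box=[11,14)
i=12: min(r-i=2, Z[1]=0)=0; Z[12]=0
i=13: min(r-i=1, Z[2]=2)=1; Z[13]=1
i=14: fresh scan; Z[14]=0
i=15: fresh scan; Z[15]=1 scan→box=[15,16)
i=16: fresh scan; Z[16]=0
i=17: fresh scan; Z[17]=2 scan→box=[17,19)
i=18: min(r-i=1, Z[1]=0)=0; Z[18]=0
i=19: fresh scan; Z[19]=0
i=20: fresh scan; Z[20]=0
i=21: fresh scan; Z[21]=0
i=22: fresh scan; Z[22]=2 scan→box=[22,24)
i=23: min(r-i=1, Z[1]=0)=0; Z[23]=0
i=24: fresh scan; Z[24]=0
i=25: fresh scan; Z[25]=3 scan→box=[25,28)
i=26: min(r-i=2, Z[1]=0)=0; Z[26]=0
i=27: min(r-i=1, Z[2]=2)=1; Z[27]=1
i=28: fresh scan; Z[28]=0
i=29: fresh scan; Z[29]=1 scan→box=[29,30)
i=30: fresh scan; Z[30]=0

[31, 0, 2, 0, 0, 0, 0, 0, 0, 1, 0, 3, 0, 1, 0, 1, 0, 2, 0, 0, 0, 0, 2, 0, 0, 3, 0, 1, 0, 1, 0]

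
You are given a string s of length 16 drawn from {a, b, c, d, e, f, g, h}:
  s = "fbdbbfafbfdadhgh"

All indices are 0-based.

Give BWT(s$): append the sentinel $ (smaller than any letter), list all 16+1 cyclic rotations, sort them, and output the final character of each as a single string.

rank  rotation           last
    0  $fbdbbfafbfdadhgh  h
    1  adhgh$fbdbbfafbfd  d
    2  afbfdadhgh$fbdbbf  f
    3  bbfafbfdadhgh$fbd  d
    4  bdbbfafbfdadhgh$f  f
    5  bfafbfdadhgh$fbdb  b
    6  bfdadhgh$fbdbbfaf  f
    7  dadhgh$fbdbbfafbf  f
    8  dbbfafbfdadhgh$fb  b
    9  dhgh$fbdbbfafbfda  a
   10  fafbfdadhgh$fbdbb  b
   11  fbdbbfafbfdadhgh$  $
   12  fbfdadhgh$fbdbbfa  a
   13  fdadhgh$fbdbbfafb  b
   14  gh$fbdbbfafbfdadh  h
   15  h$fbdbbfafbfdadhg  g
   16  hgh$fbdbbfafbfdad  d

hdfdfbffbab$abhgd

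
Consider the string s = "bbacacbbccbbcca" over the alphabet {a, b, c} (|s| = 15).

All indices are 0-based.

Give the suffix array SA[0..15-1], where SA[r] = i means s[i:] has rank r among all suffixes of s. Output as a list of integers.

rank→(start, suffix):
  0 → (14, 'a')
  1 → (2, 'acacbbccbbcca')
  2 → (4, 'acbbccbbcca')
  3 → (1, 'bacacbbccbbcca')
  4 → (0, 'bbacacbbccbbcca')
  5 → (10, 'bbcca')
  6 → (6, 'bbccbbcca')
  7 → (11, 'bcca')
  8 → (7, 'bccbbcca')
  9 → (13, 'ca')
  10 → (3, 'cacbbccbbcca')
  11 → (9, 'cbbcca')
  12 → (5, 'cbbccbbcca')
  13 → (12, 'cca')
  14 → (8, 'ccbbcca')

[14, 2, 4, 1, 0, 10, 6, 11, 7, 13, 3, 9, 5, 12, 8]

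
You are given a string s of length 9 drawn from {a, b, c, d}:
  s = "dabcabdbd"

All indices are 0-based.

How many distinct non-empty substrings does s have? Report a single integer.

38

sorted suffixes:
  #0 SA[0]=1  'abcabdbd'
  #1 SA[1]=4  'abdbd'
  #2 SA[2]=2  'bcabdbd'
  #3 SA[3]=7  'bd'
  #4 SA[4]=5  'bdbd'
  #5 SA[5]=3  'cabdbd'
  #6 SA[6]=8  'd'
  #7 SA[7]=0  'dabcabdbd'
  #8 SA[8]=6  'dbd'

SA = [1, 4, 2, 7, 5, 3, 8, 0, 6]
rank  pair      lcp
   1  s[1:],s[4:]  2  'ab'
   2  s[4:],s[2:]  0  ''
   3  s[2:],s[7:]  1  'b'
   4  s[7:],s[5:]  2  'bd'
   5  s[5:],s[3:]  0  ''
   6  s[3:],s[8:]  0  ''
   7  s[8:],s[0:]  1  'd'
   8  s[0:],s[6:]  1  'd'

n(n+1)/2 = 9·10/2 = 45
Σ LCP = 0 + 2 + 0 + 1 + 2 + 0 + 0 + 1 + 1 = 7
distinct = 45 − 7 = 38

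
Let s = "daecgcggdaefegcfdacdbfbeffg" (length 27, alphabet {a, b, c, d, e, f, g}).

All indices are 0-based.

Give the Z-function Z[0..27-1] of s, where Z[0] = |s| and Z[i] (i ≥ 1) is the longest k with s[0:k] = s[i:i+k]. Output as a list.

[27, 0, 0, 0, 0, 0, 0, 0, 3, 0, 0, 0, 0, 0, 0, 0, 2, 0, 0, 1, 0, 0, 0, 0, 0, 0, 0]

Z[0]=27
i=1: fresh scan; Z[1]=0
i=2: fresh scan; Z[2]=0
i=3: fresh scan; Z[3]=0
i=4: fresh scan; Z[4]=0
i=5: fresh scan; Z[5]=0
i=6: fresh scan; Z[6]=0
i=7: fresh scan; Z[7]=0
i=8: fresh scan; Z[8]=3 extend→box=[8,11)
i=9: min(r-i=2, Z[1]=0)=0; Z[9]=0
i=10: min(r-i=1, Z[2]=0)=0; Z[10]=0
i=11: fresh scan; Z[11]=0
i=12: fresh scan; Z[12]=0
i=13: fresh scan; Z[13]=0
i=14: fresh scan; Z[14]=0
i=15: fresh scan; Z[15]=0
i=16: fresh scan; Z[16]=2 extend→box=[16,18)
i=17: min(r-i=1, Z[1]=0)=0; Z[17]=0
i=18: fresh scan; Z[18]=0
i=19: fresh scan; Z[19]=1 extend→box=[19,20)
i=20: fresh scan; Z[20]=0
i=21: fresh scan; Z[21]=0
i=22: fresh scan; Z[22]=0
i=23: fresh scan; Z[23]=0
i=24: fresh scan; Z[24]=0
i=25: fresh scan; Z[25]=0
i=26: fresh scan; Z[26]=0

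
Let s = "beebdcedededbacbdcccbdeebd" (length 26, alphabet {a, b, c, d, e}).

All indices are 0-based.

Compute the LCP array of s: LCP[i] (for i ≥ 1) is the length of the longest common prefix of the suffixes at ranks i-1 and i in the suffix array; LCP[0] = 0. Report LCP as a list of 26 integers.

[0, 0, 1, 2, 3, 2, 1, 0, 3, 1, 2, 1, 0, 1, 1, 2, 1, 3, 2, 0, 3, 1, 2, 4, 1, 4]

rank→(start, suffix):
  0 → (13, 'acbdcccbdeebd')
  1 → (12, 'bacbdcccbdeebd')
  2 → (24, 'bd')
  3 → (15, 'bdcccbdeebd')
  4 → (3, 'bdcedededbacbdcccbdeebd')
  5 → (20, 'bdeebd')
  6 → (0, 'beebdcedededbacbdcccbdeebd')
  7 → (14, 'cbdcccbdeebd')
  8 → (19, 'cbdeebd')
  9 → (18, 'ccbdeebd')
  10 → (17, 'cccbdeebd')
  11 → (5, 'cedededbacbdcccbdeebd')
  12 → (25, 'd')
  13 → (11, 'dbacbdcccbdeebd')
  14 → (16, 'dcccbdeebd')
  15 → (4, 'dcedededbacbdcccbdeebd')
  16 → (9, 'dedbacbdcccbdeebd')
  17 → (7, 'dededbacbdcccbdeebd')
  18 → (21, 'deebd')
  19 → (23, 'ebd')
  20 → (2, 'ebdcedededbacbdcccbdeebd')
  21 → (10, 'edbacbdcccbdeebd')
  22 → (8, 'ededbacbdcccbdeebd')
  23 → (6, 'edededbacbdcccbdeebd')
  24 → (22, 'eebd')
  25 → (1, 'eebdcedededbacbdcccbdeebd')

SA = [13, 12, 24, 15, 3, 20, 0, 14, 19, 18, 17, 5, 25, 11, 16, 4, 9, 7, 21, 23, 2, 10, 8, 6, 22, 1]
rank  pair      lcp
   1  s[13:],s[12:]  0  ''
   2  s[12:],s[24:]  1  'b'
   3  s[24:],s[15:]  2  'bd'
   4  s[15:],s[3:]  3  'bdc'
   5  s[3:],s[20:]  2  'bd'
   6  s[20:],s[0:]  1  'b'
   7  s[0:],s[14:]  0  ''
   8  s[14:],s[19:]  3  'cbd'
   9  s[19:],s[18:]  1  'c'
  10  s[18:],s[17:]  2  'cc'
  11  s[17:],s[5:]  1  'c'
  12  s[5:],s[25:]  0  ''
  13  s[25:],s[11:]  1  'd'
  14  s[11:],s[16:]  1  'd'
  15  s[16:],s[4:]  2  'dc'
  16  s[4:],s[9:]  1  'd'
  17  s[9:],s[7:]  3  'ded'
  18  s[7:],s[21:]  2  'de'
  19  s[21:],s[23:]  0  ''
  20  s[23:],s[2:]  3  'ebd'
  21  s[2:],s[10:]  1  'e'
  22  s[10:],s[8:]  2  'ed'
  23  s[8:],s[6:]  4  'eded'
  24  s[6:],s[22:]  1  'e'
  25  s[22:],s[1:]  4  'eebd'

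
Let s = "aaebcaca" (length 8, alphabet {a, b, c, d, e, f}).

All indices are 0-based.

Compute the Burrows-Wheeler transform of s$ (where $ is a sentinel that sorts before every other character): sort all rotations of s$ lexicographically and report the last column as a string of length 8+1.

ac$caeaba

rank  rotation   last
    0  $aaebcaca  a
    1  a$aaebcac  c
    2  aaebcaca$  $
    3  aca$aaebc  c
    4  aebcaca$a  a
    5  bcaca$aae  e
    6  ca$aaebca  a
    7  caca$aaeb  b
    8  ebcaca$aa  a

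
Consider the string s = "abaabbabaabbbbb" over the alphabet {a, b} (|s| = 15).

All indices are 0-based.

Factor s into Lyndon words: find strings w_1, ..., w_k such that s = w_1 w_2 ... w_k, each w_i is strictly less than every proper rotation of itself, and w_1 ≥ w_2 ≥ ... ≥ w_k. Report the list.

emit factor 1: 'ab' (i=0, period=2)
emit factor 2: 'aabbabaabbbbb' (i=2, period=13)

["ab", "aabbabaabbbbb"]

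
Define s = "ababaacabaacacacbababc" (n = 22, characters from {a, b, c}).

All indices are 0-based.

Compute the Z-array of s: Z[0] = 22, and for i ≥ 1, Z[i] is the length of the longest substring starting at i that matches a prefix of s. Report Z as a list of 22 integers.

Z[0]=22
i=1: outside box; Z[1]=0
i=2: outside box; Z[2]=3 scan→box=[2,5)
i=3: min(r-i=2, Z[1]=0)=0; Z[3]=0
i=4: min(r-i=1, Z[2]=3)=1; Z[4]=1
i=5: outside box; Z[5]=1 scan→box=[5,6)
i=6: outside box; Z[6]=0
i=7: outside box; Z[7]=3 scan→box=[7,10)
i=8: min(r-i=2, Z[1]=0)=0; Z[8]=0
i=9: min(r-i=1, Z[2]=3)=1; Z[9]=1
i=10: outside box; Z[10]=1 scan→box=[10,11)
i=11: outside box; Z[11]=0
i=12: outside box; Z[12]=1 scan→box=[12,13)
i=13: outside box; Z[13]=0
i=14: outside box; Z[14]=1 scan→box=[14,15)
i=15: outside box; Z[15]=0
i=16: outside box; Z[16]=0
i=17: outside box; Z[17]=4 scan→box=[17,21)
i=18: min(r-i=3, Z[1]=0)=0; Z[18]=0
i=19: min(r-i=2, Z[2]=3)=2; Z[19]=2
i=20: min(r-i=1, Z[3]=0)=0; Z[20]=0
i=21: outside box; Z[21]=0

[22, 0, 3, 0, 1, 1, 0, 3, 0, 1, 1, 0, 1, 0, 1, 0, 0, 4, 0, 2, 0, 0]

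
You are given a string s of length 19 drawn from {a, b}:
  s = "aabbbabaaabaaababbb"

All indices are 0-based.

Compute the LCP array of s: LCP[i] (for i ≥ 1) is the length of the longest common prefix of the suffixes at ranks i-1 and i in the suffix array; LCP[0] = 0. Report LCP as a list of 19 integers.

[0, 5, 2, 4, 3, 1, 7, 3, 2, 4, 0, 1, 6, 2, 3, 1, 2, 2, 3]

rank→(start, suffix):
  0 → (7, 'aaabaaababbb')
  1 → (11, 'aaababbb')
  2 → (8, 'aabaaababbb')
  3 → (12, 'aababbb')
  4 → (0, 'aabbbabaaabaaababbb')
  5 → (5, 'abaaabaaababbb')
  6 → (9, 'abaaababbb')
  7 → (13, 'ababbb')
  8 → (15, 'abbb')
  9 → (1, 'abbbabaaabaaababbb')
  10 → (18, 'b')
  11 → (6, 'baaabaaababbb')
  12 → (10, 'baaababbb')
  13 → (4, 'babaaabaaababbb')
  14 → (14, 'babbb')
  15 → (17, 'bb')
  16 → (3, 'bbabaaabaaababbb')
  17 → (16, 'bbb')
  18 → (2, 'bbbabaaabaaababbb')

SA = [7, 11, 8, 12, 0, 5, 9, 13, 15, 1, 18, 6, 10, 4, 14, 17, 3, 16, 2]
rank  pair      lcp
   1  s[7:],s[11:]  5  'aaaba'
   2  s[11:],s[8:]  2  'aa'
   3  s[8:],s[12:]  4  'aaba'
   4  s[12:],s[0:]  3  'aab'
   5  s[0:],s[5:]  1  'a'
   6  s[5:],s[9:]  7  'abaaaba'
   7  s[9:],s[13:]  3  'aba'
   8  s[13:],s[15:]  2  'ab'
   9  s[15:],s[1:]  4  'abbb'
  10  s[1:],s[18:]  0  ''
  11  s[18:],s[6:]  1  'b'
  12  s[6:],s[10:]  6  'baaaba'
  13  s[10:],s[4:]  2  'ba'
  14  s[4:],s[14:]  3  'bab'
  15  s[14:],s[17:]  1  'b'
  16  s[17:],s[3:]  2  'bb'
  17  s[3:],s[16:]  2  'bb'
  18  s[16:],s[2:]  3  'bbb'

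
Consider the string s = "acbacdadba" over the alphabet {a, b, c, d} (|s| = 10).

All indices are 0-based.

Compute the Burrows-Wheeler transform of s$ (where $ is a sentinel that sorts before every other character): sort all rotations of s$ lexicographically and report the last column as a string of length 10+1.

ab$bddcaaca

rank  rotation     last
    0  $acbacdadba  a
    1  a$acbacdadb  b
    2  acbacdadba$  $
    3  acdadba$acb  b
    4  adba$acbacd  d
    5  ba$acbacdad  d
    6  bacdadba$ac  c
    7  cbacdadba$a  a
    8  cdadba$acba  a
    9  dadba$acbac  c
   10  dba$acbacda  a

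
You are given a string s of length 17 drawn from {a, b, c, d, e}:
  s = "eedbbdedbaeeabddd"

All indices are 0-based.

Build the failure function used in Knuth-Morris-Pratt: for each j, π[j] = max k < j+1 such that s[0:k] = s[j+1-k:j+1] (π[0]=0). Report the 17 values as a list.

[0, 1, 0, 0, 0, 0, 1, 0, 0, 0, 1, 2, 0, 0, 0, 0, 0]

π[0] = 0
j=1 s[j]='e': π[1]=1 (border 'e')
j=2 s[j]='d': k: 1→0; π[2]=0 (border '')
j=3 s[j]='b': π[3]=0 (border '')
j=4 s[j]='b': π[4]=0 (border '')
j=5 s[j]='d': π[5]=0 (border '')
j=6 s[j]='e': π[6]=1 (border 'e')
j=7 s[j]='d': k: 1→0; π[7]=0 (border '')
j=8 s[j]='b': π[8]=0 (border '')
j=9 s[j]='a': π[9]=0 (border '')
j=10 s[j]='e': π[10]=1 (border 'e')
j=11 s[j]='e': π[11]=2 (border 'ee')
j=12 s[j]='a': k: 2→1→0; π[12]=0 (border '')
j=13 s[j]='b': π[13]=0 (border '')
j=14 s[j]='d': π[14]=0 (border '')
j=15 s[j]='d': π[15]=0 (border '')
j=16 s[j]='d': π[16]=0 (border '')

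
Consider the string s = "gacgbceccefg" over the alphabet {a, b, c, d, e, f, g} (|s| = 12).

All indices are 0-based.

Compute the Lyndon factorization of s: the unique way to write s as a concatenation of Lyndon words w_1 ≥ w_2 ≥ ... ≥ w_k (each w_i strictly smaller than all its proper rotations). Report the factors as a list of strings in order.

emit factor 1: 'g' (i=0, period=1)
emit factor 2: 'acgbceccefg' (i=1, period=11)

["g", "acgbceccefg"]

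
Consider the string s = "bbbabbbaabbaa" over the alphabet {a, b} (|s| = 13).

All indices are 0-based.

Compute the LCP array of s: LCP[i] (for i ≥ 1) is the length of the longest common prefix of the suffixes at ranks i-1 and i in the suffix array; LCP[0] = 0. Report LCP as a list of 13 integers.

[0, 1, 2, 1, 3, 0, 3, 2, 1, 4, 3, 2, 4]

rank→(start, suffix):
  0 → (12, 'a')
  1 → (11, 'aa')
  2 → (7, 'aabbaa')
  3 → (8, 'abbaa')
  4 → (3, 'abbbaabbaa')
  5 → (10, 'baa')
  6 → (6, 'baabbaa')
  7 → (2, 'babbbaabbaa')
  8 → (9, 'bbaa')
  9 → (5, 'bbaabbaa')
  10 → (1, 'bbabbbaabbaa')
  11 → (4, 'bbbaabbaa')
  12 → (0, 'bbbabbbaabbaa')

SA = [12, 11, 7, 8, 3, 10, 6, 2, 9, 5, 1, 4, 0]
rank  pair      lcp
   1  s[12:],s[11:]  1  'a'
   2  s[11:],s[7:]  2  'aa'
   3  s[7:],s[8:]  1  'a'
   4  s[8:],s[3:]  3  'abb'
   5  s[3:],s[10:]  0  ''
   6  s[10:],s[6:]  3  'baa'
   7  s[6:],s[2:]  2  'ba'
   8  s[2:],s[9:]  1  'b'
   9  s[9:],s[5:]  4  'bbaa'
  10  s[5:],s[1:]  3  'bba'
  11  s[1:],s[4:]  2  'bb'
  12  s[4:],s[0:]  4  'bbba'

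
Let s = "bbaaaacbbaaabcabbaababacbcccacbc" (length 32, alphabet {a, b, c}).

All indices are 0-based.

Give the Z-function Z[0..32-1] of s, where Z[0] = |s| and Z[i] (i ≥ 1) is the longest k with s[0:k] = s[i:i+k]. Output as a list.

Z[0]=32
i=1: i≥r, start 0; Z[1]=1 grow→box=[1,2)
i=2: i≥r, start 0; Z[2]=0
i=3: i≥r, start 0; Z[3]=0
i=4: i≥r, start 0; Z[4]=0
i=5: i≥r, start 0; Z[5]=0
i=6: i≥r, start 0; Z[6]=0
i=7: i≥r, start 0; Z[7]=5 grow→box=[7,12)
i=8: min(r-i=4, Z[1]=1)=1; Z[8]=1
i=9: min(r-i=3, Z[2]=0)=0; Z[9]=0
i=10: min(r-i=2, Z[3]=0)=0; Z[10]=0
i=11: min(r-i=1, Z[4]=0)=0; Z[11]=0
i=12: i≥r, start 0; Z[12]=1 grow→box=[12,13)
i=13: i≥r, start 0; Z[13]=0
i=14: i≥r, start 0; Z[14]=0
i=15: i≥r, start 0; Z[15]=4 grow→box=[15,19)
i=16: min(r-i=3, Z[1]=1)=1; Z[16]=1
i=17: min(r-i=2, Z[2]=0)=0; Z[17]=0
i=18: min(r-i=1, Z[3]=0)=0; Z[18]=0
i=19: i≥r, start 0; Z[19]=1 grow→box=[19,20)
i=20: i≥r, start 0; Z[20]=0
i=21: i≥r, start 0; Z[21]=1 grow→box=[21,22)
i=22: i≥r, start 0; Z[22]=0
i=23: i≥r, start 0; Z[23]=0
i=24: i≥r, start 0; Z[24]=1 grow→box=[24,25)
i=25: i≥r, start 0; Z[25]=0
i=26: i≥r, start 0; Z[26]=0
i=27: i≥r, start 0; Z[27]=0
i=28: i≥r, start 0; Z[28]=0
i=29: i≥r, start 0; Z[29]=0
i=30: i≥r, start 0; Z[30]=1 grow→box=[30,31)
i=31: i≥r, start 0; Z[31]=0

[32, 1, 0, 0, 0, 0, 0, 5, 1, 0, 0, 0, 1, 0, 0, 4, 1, 0, 0, 1, 0, 1, 0, 0, 1, 0, 0, 0, 0, 0, 1, 0]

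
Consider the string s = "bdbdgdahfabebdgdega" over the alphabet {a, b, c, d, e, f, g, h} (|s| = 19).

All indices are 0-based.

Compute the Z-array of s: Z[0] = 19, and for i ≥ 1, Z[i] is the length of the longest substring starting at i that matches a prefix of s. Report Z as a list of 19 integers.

Z[0]=19
i=1: outside box; Z[1]=0
i=2: outside box; Z[2]=2 grow→box=[2,4)
i=3: min(r-i=1, Z[1]=0)=0; Z[3]=0
i=4: outside box; Z[4]=0
i=5: outside box; Z[5]=0
i=6: outside box; Z[6]=0
i=7: outside box; Z[7]=0
i=8: outside box; Z[8]=0
i=9: outside box; Z[9]=0
i=10: outside box; Z[10]=1 grow→box=[10,11)
i=11: outside box; Z[11]=0
i=12: outside box; Z[12]=2 grow→box=[12,14)
i=13: min(r-i=1, Z[1]=0)=0; Z[13]=0
i=14: outside box; Z[14]=0
i=15: outside box; Z[15]=0
i=16: outside box; Z[16]=0
i=17: outside box; Z[17]=0
i=18: outside box; Z[18]=0

[19, 0, 2, 0, 0, 0, 0, 0, 0, 0, 1, 0, 2, 0, 0, 0, 0, 0, 0]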